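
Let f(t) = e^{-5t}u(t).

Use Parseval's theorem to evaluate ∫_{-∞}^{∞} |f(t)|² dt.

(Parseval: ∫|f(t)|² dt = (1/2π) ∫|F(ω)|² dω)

∫|f(t)|² dt = \frac{1}{10}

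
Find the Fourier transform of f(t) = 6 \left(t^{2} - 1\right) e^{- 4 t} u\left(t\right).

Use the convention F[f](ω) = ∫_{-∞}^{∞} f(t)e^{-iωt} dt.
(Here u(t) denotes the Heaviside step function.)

F(ω) = \frac{6 \left(2 i \omega - \left(i \omega + 4\right)^{3} + 8\right)}{\left(i \omega + 4\right)^{4}}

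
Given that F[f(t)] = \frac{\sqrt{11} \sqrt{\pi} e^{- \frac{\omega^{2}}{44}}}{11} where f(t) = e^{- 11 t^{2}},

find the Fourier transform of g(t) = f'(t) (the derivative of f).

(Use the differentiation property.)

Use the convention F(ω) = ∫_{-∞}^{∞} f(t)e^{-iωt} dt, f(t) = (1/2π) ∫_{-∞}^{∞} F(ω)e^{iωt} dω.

F[g](ω) = \frac{\sqrt{11} i \sqrt{\pi} \omega e^{- \frac{\omega^{2}}{44}}}{11}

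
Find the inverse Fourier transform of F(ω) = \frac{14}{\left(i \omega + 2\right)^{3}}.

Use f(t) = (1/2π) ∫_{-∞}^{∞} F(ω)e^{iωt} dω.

f(t) = 7 t^{2} e^{- 2 t} u\left(t\right)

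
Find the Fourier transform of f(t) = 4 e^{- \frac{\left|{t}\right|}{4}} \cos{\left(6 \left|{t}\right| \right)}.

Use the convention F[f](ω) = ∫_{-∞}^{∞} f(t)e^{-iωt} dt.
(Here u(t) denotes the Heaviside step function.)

F(ω) = \frac{32 \left(16 \omega^{2} + 577\right)}{256 \omega^{4} - 18400 \omega^{2} + 332929}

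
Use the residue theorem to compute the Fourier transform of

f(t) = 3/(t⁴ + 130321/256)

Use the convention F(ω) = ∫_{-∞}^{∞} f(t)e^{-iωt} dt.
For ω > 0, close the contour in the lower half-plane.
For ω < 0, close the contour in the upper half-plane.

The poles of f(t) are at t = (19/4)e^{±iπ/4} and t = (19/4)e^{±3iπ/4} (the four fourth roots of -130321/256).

Let g(z) = f(z)e^{-iωz}; for large |z| the factor e^{-iωz} decays in the lower half-plane when ω > 0 and in the upper half-plane when ω < 0.

Case ω > 0 (lower half-plane, clockwise contour ⇒ F(ω) = -2πi·ΣRes):
  Res_{z = - \frac{19 \sqrt{2}}{8} - \frac{19 \sqrt{2} i}{8}} g(z) = \frac{24 \sqrt{2} \left(1 + i\right) e^{\frac{19 \sqrt{2} \omega \left(-1 + i\right)}{8}}}{6859}
  Res_{z = \frac{19 \sqrt{2}}{8} - \frac{19 \sqrt{2} i}{8}} g(z) = \frac{24 \sqrt{2} \left(-1 + i\right) e^{- \frac{19 \sqrt{2} \omega \left(1 + i\right)}{8}}}{6859}
  F(ω) = -2πi·ΣRes = \frac{48 \sqrt{2} \pi \left(\left(1 - i\right) e^{\frac{19 \sqrt{2} i \omega}{4}} + 1 + i\right) e^{- \frac{19 \sqrt{2} \omega \left(1 + i\right)}{8}}}{6859} = \frac{192 \pi e^{- \frac{19 \sqrt{2} \omega}{8}} \sin{\left(\frac{19 \sqrt{2} \omega}{8} + \frac{\pi}{4} \right)}}{6859}

Case ω < 0 (upper half-plane, counterclockwise contour ⇒ F(ω) = +2πi·ΣRes):
  Res_{z = \frac{19 \sqrt{2}}{8} + \frac{19 \sqrt{2} i}{8}} g(z) = - \frac{24 \sqrt{2} \left(1 + i\right) e^{\frac{19 \sqrt{2} \omega \left(1 - i\right)}{8}}}{6859}
  Res_{z = - \frac{19 \sqrt{2}}{8} + \frac{19 \sqrt{2} i}{8}} g(z) = \frac{24 \sqrt{2} \left(1 - i\right) e^{\frac{19 \sqrt{2} \omega \left(1 + i\right)}{8}}}{6859}
  F(ω) = 2πi·ΣRes = - \frac{48 \sqrt{2} i \pi \left(\left(1 + i\right) e^{\frac{19 \sqrt{2} \omega \left(1 - i\right)}{8}} - \left(1 - i\right) e^{\frac{19 \sqrt{2} \omega \left(1 + i\right)}{8}}\right)}{6859} = \frac{192 \pi e^{\frac{19 \sqrt{2} \omega}{8}} \cos{\left(\frac{19 \sqrt{2} \omega}{8} + \frac{\pi}{4} \right)}}{6859}

Both cases combine into a single formula in |ω|:

F(ω) = \frac{192 \pi e^{- \frac{19 \sqrt{2} \left|{\omega}\right|}{8}} \sin{\left(\frac{19 \sqrt{2} \left|{\omega}\right|}{8} + \frac{\pi}{4} \right)}}{6859}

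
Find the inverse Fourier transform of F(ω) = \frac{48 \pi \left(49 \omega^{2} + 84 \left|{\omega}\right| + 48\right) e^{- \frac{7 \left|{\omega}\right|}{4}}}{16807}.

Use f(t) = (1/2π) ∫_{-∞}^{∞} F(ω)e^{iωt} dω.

f(t) = \frac{6}{\left(t^{2} + \frac{49}{16}\right)^{3}}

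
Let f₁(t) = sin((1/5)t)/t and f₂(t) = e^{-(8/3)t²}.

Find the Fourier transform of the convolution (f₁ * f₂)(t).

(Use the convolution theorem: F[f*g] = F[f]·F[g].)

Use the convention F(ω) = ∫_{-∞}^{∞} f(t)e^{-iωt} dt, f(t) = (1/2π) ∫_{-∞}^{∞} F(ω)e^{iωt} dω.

F[f₁*f₂](ω) = \begin{cases} \frac{\sqrt{6} \pi^{\frac{3}{2}} e^{- \frac{3 \omega^{2}}{32}}}{4} & \text{for}\: \omega > - \frac{1}{5} \wedge \omega < \frac{1}{5} \\0 & \text{otherwise} \end{cases}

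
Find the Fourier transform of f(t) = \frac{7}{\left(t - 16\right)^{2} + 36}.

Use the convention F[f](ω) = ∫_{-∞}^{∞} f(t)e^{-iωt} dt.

F(ω) = \frac{7 \pi e^{- 16 i \omega - 6 \left|{\omega}\right|}}{6}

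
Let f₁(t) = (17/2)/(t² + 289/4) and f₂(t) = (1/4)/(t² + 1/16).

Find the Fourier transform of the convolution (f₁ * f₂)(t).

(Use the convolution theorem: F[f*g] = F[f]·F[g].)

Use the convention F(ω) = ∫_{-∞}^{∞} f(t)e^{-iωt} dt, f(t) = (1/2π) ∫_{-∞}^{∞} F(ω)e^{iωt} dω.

F[f₁*f₂](ω) = \pi^{2} e^{- \frac{35 \left|{\omega}\right|}{4}}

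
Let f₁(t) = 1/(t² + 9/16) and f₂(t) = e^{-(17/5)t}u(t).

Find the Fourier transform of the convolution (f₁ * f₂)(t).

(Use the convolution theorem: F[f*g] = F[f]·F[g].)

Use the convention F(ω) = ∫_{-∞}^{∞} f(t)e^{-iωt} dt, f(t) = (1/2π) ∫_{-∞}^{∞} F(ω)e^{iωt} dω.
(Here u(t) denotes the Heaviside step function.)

F[f₁*f₂](ω) = \frac{20 \pi e^{- \frac{3 \left|{\omega}\right|}{4}}}{3 \left(5 i \omega + 17\right)}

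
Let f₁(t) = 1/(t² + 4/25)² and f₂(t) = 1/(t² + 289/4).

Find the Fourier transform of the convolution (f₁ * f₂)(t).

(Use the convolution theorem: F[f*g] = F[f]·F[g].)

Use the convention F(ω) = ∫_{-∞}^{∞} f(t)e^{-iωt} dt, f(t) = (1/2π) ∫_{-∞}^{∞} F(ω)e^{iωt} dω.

F[f₁*f₂](ω) = \frac{25 \pi^{2} \left(2 \left|{\omega}\right| + 5\right) e^{- \frac{89 \left|{\omega}\right|}{10}}}{136}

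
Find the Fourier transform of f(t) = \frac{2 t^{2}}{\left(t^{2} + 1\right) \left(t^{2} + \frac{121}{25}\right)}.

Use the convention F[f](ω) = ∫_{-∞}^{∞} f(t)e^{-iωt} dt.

F(ω) = - \frac{25 \pi e^{- \left|{\omega}\right|}}{48} + \frac{55 \pi e^{- \frac{11 \left|{\omega}\right|}{5}}}{48}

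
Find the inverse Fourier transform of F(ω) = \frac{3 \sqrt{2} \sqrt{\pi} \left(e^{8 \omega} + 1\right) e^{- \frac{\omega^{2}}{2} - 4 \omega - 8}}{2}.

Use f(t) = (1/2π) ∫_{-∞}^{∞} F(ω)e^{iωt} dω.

f(t) = 3 e^{- \frac{t^{2}}{2}} \cos{\left(4 t \right)}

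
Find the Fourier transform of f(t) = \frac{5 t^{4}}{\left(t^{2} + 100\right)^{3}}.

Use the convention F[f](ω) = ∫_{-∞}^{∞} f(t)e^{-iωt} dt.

F(ω) = \frac{\pi \left(100 \omega^{2} - 50 \left|{\omega}\right| + 3\right) e^{- 10 \left|{\omega}\right|}}{16}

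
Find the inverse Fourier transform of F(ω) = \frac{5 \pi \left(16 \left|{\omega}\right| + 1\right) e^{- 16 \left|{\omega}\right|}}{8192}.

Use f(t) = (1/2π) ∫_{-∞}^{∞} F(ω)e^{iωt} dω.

f(t) = \frac{5}{\left(t^{2} + 256\right)^{2}}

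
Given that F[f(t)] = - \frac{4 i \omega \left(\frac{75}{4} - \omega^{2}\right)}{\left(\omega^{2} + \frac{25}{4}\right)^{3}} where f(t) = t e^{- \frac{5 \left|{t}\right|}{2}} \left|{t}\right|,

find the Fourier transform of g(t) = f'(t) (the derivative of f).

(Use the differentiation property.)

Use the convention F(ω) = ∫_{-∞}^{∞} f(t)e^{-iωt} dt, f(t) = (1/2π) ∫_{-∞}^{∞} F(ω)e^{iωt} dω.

F[g](ω) = \frac{\omega^{2} \left(4800 - 256 \omega^{2}\right)}{\left(4 \omega^{2} + 25\right)^{3}}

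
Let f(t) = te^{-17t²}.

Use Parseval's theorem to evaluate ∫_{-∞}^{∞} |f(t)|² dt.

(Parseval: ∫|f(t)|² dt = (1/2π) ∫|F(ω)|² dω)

∫|f(t)|² dt = \frac{\sqrt{34} \sqrt{\pi}}{2312}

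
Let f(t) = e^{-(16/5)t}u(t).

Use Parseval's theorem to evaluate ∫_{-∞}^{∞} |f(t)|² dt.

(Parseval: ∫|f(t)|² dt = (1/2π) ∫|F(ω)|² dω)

∫|f(t)|² dt = \frac{5}{32}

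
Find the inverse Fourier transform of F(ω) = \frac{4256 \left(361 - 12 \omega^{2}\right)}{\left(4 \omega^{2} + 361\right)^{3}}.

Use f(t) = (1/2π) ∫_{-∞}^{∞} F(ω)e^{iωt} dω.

f(t) = 7 t^{2} e^{- \frac{19 \left|{t}\right|}{2}}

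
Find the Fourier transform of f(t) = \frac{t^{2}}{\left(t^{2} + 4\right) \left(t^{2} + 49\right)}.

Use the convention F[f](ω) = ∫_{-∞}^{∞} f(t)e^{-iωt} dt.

F(ω) = \frac{\pi \left(7 - 2 e^{5 \left|{\omega}\right|}\right) e^{- 7 \left|{\omega}\right|}}{45}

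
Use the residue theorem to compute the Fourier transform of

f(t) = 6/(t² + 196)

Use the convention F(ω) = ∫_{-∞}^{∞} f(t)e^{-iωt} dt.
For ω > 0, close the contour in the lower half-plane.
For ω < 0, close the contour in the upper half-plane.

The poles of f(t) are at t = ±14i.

Let g(z) = f(z)e^{-iωz}; for large |z| the factor e^{-iωz} decays in the lower half-plane when ω > 0 and in the upper half-plane when ω < 0.

Case ω > 0 (lower half-plane, clockwise contour ⇒ F(ω) = -2πi·ΣRes):
  Res_{z = - 14 i} g(z) = \frac{3 i e^{- 14 \omega}}{14}
  F(ω) = -2πi·ΣRes = \frac{3 \pi e^{- 14 \omega}}{7}

Case ω < 0 (upper half-plane, counterclockwise contour ⇒ F(ω) = +2πi·ΣRes):
  Res_{z = 14 i} g(z) = - \frac{3 i e^{14 \omega}}{14}
  F(ω) = 2πi·ΣRes = \frac{3 \pi e^{14 \omega}}{7}

Both cases combine into a single formula in |ω|:

F(ω) = \frac{3 \pi e^{- 14 \left|{\omega}\right|}}{7}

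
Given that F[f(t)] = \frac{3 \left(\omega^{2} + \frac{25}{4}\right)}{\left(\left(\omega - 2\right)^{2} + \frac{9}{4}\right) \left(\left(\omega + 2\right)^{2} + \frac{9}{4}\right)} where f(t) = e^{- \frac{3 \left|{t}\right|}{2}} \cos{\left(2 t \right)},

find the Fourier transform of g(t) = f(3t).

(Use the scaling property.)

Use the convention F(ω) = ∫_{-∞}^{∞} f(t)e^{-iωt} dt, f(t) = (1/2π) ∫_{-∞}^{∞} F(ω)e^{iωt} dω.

F[g](ω) = \frac{36 \left(4 \omega^{2} + 225\right)}{16 \omega^{4} - 504 \omega^{2} + 50625}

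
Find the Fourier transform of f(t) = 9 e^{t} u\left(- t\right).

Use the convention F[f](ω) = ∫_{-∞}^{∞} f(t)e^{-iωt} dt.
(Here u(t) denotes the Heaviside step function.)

F(ω) = \frac{9 i}{\omega + i}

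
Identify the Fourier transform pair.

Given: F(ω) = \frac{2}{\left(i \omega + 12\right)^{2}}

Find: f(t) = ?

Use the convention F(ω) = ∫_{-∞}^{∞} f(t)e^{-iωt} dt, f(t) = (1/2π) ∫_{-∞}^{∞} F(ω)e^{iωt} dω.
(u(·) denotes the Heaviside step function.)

f(t) = 2 t e^{- 12 t} u\left(t\right)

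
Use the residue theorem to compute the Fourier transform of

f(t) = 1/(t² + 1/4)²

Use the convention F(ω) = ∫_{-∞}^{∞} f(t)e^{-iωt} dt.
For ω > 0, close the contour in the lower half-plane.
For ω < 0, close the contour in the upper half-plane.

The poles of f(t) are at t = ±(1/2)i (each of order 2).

Let g(z) = f(z)e^{-iωz}; for large |z| the factor e^{-iωz} decays in the lower half-plane when ω > 0 and in the upper half-plane when ω < 0.

Case ω > 0 (lower half-plane, clockwise contour ⇒ F(ω) = -2πi·ΣRes):
  Res_{z = - \frac{i}{2}} g(z) = i \left(\omega + 2\right) e^{- \frac{\omega}{2}} (pole of order 2)
  F(ω) = -2πi·ΣRes = 2 \pi \left(\omega + 2\right) e^{- \frac{\omega}{2}}

Case ω < 0 (upper half-plane, counterclockwise contour ⇒ F(ω) = +2πi·ΣRes):
  Res_{z = \frac{i}{2}} g(z) = i \left(\omega - 2\right) e^{\frac{\omega}{2}} (pole of order 2)
  F(ω) = 2πi·ΣRes = 2 \pi \left(2 - \omega\right) e^{\frac{\omega}{2}}

Both cases combine into a single formula in |ω|:

F(ω) = 2 \pi \left(\left|{\omega}\right| + 2\right) e^{- \frac{\left|{\omega}\right|}{2}}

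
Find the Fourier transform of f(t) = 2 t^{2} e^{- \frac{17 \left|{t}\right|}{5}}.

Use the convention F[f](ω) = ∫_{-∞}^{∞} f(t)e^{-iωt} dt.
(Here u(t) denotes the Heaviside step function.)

F(ω) = \frac{17000 \left(289 - 75 \omega^{2}\right)}{\left(25 \omega^{2} + 289\right)^{3}}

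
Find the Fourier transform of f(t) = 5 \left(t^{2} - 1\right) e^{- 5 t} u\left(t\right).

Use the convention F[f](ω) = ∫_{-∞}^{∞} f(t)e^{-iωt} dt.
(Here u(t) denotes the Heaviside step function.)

F(ω) = \frac{5 \left(2 i \omega - \left(i \omega + 5\right)^{3} + 10\right)}{\left(i \omega + 5\right)^{4}}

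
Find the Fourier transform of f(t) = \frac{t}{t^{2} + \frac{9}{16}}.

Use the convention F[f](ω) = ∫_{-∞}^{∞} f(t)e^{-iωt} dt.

F(ω) = - i \pi e^{- \frac{3 \left|{\omega}\right|}{4}} \operatorname{sign}{\left(\omega \right)}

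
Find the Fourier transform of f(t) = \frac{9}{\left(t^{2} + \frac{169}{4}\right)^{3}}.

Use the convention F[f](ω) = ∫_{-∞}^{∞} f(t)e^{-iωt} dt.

F(ω) = \frac{9 \pi \left(169 \omega^{2} + 78 \left|{\omega}\right| + 12\right) e^{- \frac{13 \left|{\omega}\right|}{2}}}{371293}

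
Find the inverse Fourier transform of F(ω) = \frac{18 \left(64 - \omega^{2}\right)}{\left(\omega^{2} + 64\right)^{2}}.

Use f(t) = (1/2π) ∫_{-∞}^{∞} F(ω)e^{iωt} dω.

f(t) = 9 e^{- 8 \left|{t}\right|} \left|{t}\right|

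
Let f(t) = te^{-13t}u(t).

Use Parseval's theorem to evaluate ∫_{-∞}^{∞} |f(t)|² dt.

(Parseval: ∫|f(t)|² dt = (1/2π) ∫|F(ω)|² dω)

∫|f(t)|² dt = \frac{1}{8788}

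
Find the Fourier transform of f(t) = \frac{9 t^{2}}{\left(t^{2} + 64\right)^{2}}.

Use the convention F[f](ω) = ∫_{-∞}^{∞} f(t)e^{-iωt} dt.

F(ω) = \frac{9 \pi \left(1 - 8 \left|{\omega}\right|\right) e^{- 8 \left|{\omega}\right|}}{16}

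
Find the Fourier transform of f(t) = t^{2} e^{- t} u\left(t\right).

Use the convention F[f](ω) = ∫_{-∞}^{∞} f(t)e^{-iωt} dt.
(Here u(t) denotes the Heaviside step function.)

F(ω) = \frac{2}{\left(i \omega + 1\right)^{3}}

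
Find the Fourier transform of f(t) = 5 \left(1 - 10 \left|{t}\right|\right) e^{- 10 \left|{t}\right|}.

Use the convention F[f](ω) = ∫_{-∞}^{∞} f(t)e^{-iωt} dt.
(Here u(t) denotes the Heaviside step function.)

F(ω) = \frac{200 \omega^{2}}{\left(\omega^{2} + 100\right)^{2}}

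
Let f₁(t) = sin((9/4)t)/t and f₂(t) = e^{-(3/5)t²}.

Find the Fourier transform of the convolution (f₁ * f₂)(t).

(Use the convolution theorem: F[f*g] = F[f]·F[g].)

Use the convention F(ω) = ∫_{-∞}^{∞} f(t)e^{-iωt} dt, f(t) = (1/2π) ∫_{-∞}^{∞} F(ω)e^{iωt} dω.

F[f₁*f₂](ω) = \begin{cases} \frac{\sqrt{15} \pi^{\frac{3}{2}} e^{- \frac{5 \omega^{2}}{12}}}{3} & \text{for}\: \omega > - \frac{9}{4} \wedge \omega < \frac{9}{4} \\0 & \text{otherwise} \end{cases}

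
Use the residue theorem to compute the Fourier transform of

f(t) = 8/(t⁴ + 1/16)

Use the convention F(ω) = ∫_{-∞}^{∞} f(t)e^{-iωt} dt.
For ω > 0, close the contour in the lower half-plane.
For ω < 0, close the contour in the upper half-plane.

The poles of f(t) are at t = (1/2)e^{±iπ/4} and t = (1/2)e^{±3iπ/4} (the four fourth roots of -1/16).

Let g(z) = f(z)e^{-iωz}; for large |z| the factor e^{-iωz} decays in the lower half-plane when ω > 0 and in the upper half-plane when ω < 0.

Case ω > 0 (lower half-plane, clockwise contour ⇒ F(ω) = -2πi·ΣRes):
  Res_{z = - \frac{\sqrt{2}}{4} - \frac{\sqrt{2} i}{4}} g(z) = \sqrt{2} \left(8 + 8 i\right) e^{\frac{\sqrt{2} \omega \left(-1 + i\right)}{4}}
  Res_{z = \frac{\sqrt{2}}{4} - \frac{\sqrt{2} i}{4}} g(z) = \sqrt{2} \left(-8 + 8 i\right) e^{- \frac{\sqrt{2} \omega \left(1 + i\right)}{4}}
  F(ω) = -2πi·ΣRes = 16 \sqrt{2} \pi \left(\left(1 - i\right) e^{\frac{\sqrt{2} i \omega}{2}} + 1 + i\right) e^{- \frac{\sqrt{2} \omega \left(1 + i\right)}{4}} = 64 \pi e^{- \frac{\sqrt{2} \omega}{4}} \sin{\left(\frac{\sqrt{2} \omega}{4} + \frac{\pi}{4} \right)}

Case ω < 0 (upper half-plane, counterclockwise contour ⇒ F(ω) = +2πi·ΣRes):
  Res_{z = \frac{\sqrt{2}}{4} + \frac{\sqrt{2} i}{4}} g(z) = \sqrt{2} \left(-8 - 8 i\right) e^{\frac{\sqrt{2} \omega \left(1 - i\right)}{4}}
  Res_{z = - \frac{\sqrt{2}}{4} + \frac{\sqrt{2} i}{4}} g(z) = \sqrt{2} \left(8 - 8 i\right) e^{\frac{\sqrt{2} \omega \left(1 + i\right)}{4}}
  F(ω) = 2πi·ΣRes = - 16 \sqrt{2} i \pi \left(\left(1 + i\right) e^{\frac{\sqrt{2} \omega \left(1 - i\right)}{4}} - \left(1 - i\right) e^{\frac{\sqrt{2} \omega \left(1 + i\right)}{4}}\right) = 64 \pi e^{\frac{\sqrt{2} \omega}{4}} \cos{\left(\frac{\sqrt{2} \omega}{4} + \frac{\pi}{4} \right)}

Both cases combine into a single formula in |ω|:

F(ω) = 64 \pi e^{- \frac{\sqrt{2} \left|{\omega}\right|}{4}} \sin{\left(\frac{\sqrt{2} \left|{\omega}\right|}{4} + \frac{\pi}{4} \right)}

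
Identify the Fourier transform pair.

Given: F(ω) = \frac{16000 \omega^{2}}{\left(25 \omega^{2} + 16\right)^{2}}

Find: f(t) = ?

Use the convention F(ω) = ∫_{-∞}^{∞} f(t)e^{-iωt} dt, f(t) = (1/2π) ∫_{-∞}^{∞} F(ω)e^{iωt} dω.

f(t) = 8 \left(1 - \frac{4 \left|{t}\right|}{5}\right) e^{- \frac{4 \left|{t}\right|}{5}}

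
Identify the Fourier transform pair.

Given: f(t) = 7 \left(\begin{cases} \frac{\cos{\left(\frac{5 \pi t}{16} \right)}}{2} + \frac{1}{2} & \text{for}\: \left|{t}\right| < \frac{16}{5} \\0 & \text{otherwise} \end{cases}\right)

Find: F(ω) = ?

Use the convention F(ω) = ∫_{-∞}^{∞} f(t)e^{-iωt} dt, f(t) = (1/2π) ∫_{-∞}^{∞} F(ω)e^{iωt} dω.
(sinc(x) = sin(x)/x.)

F(ω) = - \frac{560 \pi^{2} \operatorname{sinc}{\left(\frac{16 \omega}{5} \right)}}{256 \omega^{2} - 25 \pi^{2}}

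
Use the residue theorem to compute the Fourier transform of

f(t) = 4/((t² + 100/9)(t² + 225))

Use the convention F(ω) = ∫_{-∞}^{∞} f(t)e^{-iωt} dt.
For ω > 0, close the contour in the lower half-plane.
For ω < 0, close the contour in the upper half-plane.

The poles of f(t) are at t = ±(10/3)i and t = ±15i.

Let g(z) = f(z)e^{-iωz}; for large |z| the factor e^{-iωz} decays in the lower half-plane when ω > 0 and in the upper half-plane when ω < 0.

Case ω > 0 (lower half-plane, clockwise contour ⇒ F(ω) = -2πi·ΣRes):
  Res_{z = - \frac{10 i}{3}} g(z) = \frac{27 i e^{- \frac{10 \omega}{3}}}{9625}
  Res_{z = - 15 i} g(z) = - \frac{6 i e^{- 15 \omega}}{9625}
  F(ω) = -2πi·ΣRes = - \frac{12 \pi e^{- 15 \omega}}{9625} + \frac{54 \pi e^{- \frac{10 \omega}{3}}}{9625}

Case ω < 0 (upper half-plane, counterclockwise contour ⇒ F(ω) = +2πi·ΣRes):
  Res_{z = \frac{10 i}{3}} g(z) = - \frac{27 i e^{\frac{10 \omega}{3}}}{9625}
  Res_{z = 15 i} g(z) = \frac{6 i e^{15 \omega}}{9625}
  F(ω) = 2πi·ΣRes = \frac{6 \pi \left(9 e^{\frac{10 \omega}{3}} - 2 e^{15 \omega}\right)}{9625}

Both cases combine into a single formula in |ω|:

F(ω) = - \frac{12 \pi e^{- 15 \left|{\omega}\right|}}{9625} + \frac{54 \pi e^{- \frac{10 \left|{\omega}\right|}{3}}}{9625}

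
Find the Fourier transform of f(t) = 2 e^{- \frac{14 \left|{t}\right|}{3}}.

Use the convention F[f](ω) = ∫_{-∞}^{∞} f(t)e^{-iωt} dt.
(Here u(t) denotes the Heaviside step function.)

F(ω) = \frac{168}{9 \omega^{2} + 196}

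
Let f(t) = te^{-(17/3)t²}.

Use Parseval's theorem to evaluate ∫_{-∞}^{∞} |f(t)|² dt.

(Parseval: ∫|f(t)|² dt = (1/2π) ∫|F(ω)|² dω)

∫|f(t)|² dt = \frac{3 \sqrt{102} \sqrt{\pi}}{2312}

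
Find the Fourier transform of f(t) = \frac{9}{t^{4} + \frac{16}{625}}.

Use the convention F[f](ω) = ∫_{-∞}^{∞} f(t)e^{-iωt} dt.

F(ω) = \frac{1125 \pi e^{- \frac{\sqrt{2} \left|{\omega}\right|}{5}} \sin{\left(\frac{\sqrt{2} \left|{\omega}\right|}{5} + \frac{\pi}{4} \right)}}{8}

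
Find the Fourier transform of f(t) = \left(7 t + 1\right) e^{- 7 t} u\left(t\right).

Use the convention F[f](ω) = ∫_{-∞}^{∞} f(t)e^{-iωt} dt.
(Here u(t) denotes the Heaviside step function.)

F(ω) = \frac{- i \omega - 14}{\omega^{2} - 14 i \omega - 49}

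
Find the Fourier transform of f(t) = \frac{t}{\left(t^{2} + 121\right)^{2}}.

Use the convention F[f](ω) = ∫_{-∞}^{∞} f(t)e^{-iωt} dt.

F(ω) = - \frac{i \pi \omega e^{- 11 \left|{\omega}\right|}}{22}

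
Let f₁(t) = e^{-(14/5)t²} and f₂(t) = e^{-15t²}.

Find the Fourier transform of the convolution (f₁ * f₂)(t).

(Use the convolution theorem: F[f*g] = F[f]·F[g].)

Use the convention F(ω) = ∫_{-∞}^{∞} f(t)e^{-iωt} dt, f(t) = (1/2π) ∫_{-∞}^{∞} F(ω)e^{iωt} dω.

F[f₁*f₂](ω) = \frac{\sqrt{42} \pi e^{- \frac{89 \omega^{2}}{840}}}{42}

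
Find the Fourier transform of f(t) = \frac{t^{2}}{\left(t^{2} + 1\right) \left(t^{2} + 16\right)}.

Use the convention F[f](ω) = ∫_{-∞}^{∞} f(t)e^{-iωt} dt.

F(ω) = \frac{\pi \left(4 - e^{3 \left|{\omega}\right|}\right) e^{- 4 \left|{\omega}\right|}}{15}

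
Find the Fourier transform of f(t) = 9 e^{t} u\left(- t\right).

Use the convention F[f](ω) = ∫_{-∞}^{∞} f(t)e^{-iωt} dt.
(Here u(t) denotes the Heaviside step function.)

F(ω) = \frac{9 i}{\omega + i}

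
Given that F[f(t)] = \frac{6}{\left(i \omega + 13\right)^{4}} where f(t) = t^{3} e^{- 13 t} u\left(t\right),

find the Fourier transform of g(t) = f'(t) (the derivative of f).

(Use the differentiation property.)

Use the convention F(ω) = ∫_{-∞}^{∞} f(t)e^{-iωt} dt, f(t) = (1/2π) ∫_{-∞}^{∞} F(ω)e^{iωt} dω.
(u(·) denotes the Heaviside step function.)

F[g](ω) = \frac{6 i \omega}{\left(i \omega + 13\right)^{4}}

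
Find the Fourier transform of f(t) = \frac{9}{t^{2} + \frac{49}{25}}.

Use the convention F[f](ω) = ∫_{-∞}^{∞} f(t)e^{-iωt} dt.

F(ω) = \frac{45 \pi e^{- \frac{7 \left|{\omega}\right|}{5}}}{7}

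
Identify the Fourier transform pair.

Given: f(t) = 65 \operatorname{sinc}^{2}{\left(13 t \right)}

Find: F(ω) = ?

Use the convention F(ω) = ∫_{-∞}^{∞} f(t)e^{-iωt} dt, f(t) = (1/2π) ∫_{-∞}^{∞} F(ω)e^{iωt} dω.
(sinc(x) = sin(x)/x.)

F(ω) = \begin{cases} \frac{5 \pi \left(26 - \left|{\omega}\right|\right)}{26} & \text{for}\: \omega > -26 \wedge \omega < 26 \\0 & \text{otherwise} \end{cases}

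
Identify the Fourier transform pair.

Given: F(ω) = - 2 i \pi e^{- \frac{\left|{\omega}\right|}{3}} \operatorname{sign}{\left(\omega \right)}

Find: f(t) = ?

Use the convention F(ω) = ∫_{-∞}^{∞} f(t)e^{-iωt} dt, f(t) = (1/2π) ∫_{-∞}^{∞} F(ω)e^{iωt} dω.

f(t) = \frac{2 t}{t^{2} + \frac{1}{9}}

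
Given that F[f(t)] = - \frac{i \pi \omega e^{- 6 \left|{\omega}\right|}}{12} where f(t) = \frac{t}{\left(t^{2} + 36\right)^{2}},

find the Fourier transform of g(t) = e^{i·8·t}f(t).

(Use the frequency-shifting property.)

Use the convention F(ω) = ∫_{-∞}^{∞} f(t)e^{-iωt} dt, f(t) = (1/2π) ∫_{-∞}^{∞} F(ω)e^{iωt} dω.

F[g](ω) = \frac{i \pi \left(8 - \omega\right) e^{- 6 \left|{\omega - 8}\right|}}{12}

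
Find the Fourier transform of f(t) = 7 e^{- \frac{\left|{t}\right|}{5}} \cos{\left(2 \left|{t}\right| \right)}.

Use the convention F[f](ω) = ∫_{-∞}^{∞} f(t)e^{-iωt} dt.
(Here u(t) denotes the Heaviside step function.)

F(ω) = \frac{70 \left(25 \omega^{2} + 101\right)}{625 \omega^{4} - 4950 \omega^{2} + 10201}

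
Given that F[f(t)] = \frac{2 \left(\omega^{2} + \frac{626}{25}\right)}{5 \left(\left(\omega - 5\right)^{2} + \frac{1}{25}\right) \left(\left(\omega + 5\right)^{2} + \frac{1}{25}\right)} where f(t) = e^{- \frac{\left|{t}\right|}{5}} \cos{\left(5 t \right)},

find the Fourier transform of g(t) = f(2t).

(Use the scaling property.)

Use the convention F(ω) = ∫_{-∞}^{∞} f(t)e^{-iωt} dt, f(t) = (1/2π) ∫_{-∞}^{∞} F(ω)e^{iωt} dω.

F[g](ω) = \frac{20 \left(25 \omega^{2} + 2504\right)}{625 \omega^{4} - 124800 \omega^{2} + 6270016}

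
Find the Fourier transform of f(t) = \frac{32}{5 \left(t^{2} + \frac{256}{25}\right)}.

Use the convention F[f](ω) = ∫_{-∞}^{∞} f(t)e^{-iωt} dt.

F(ω) = 2 \pi e^{- \frac{16 \left|{\omega}\right|}{5}}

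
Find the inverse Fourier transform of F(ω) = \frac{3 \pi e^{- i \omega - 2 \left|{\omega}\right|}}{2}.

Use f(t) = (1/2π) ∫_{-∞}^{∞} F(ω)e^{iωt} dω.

f(t) = \frac{3}{\left(t - 1\right)^{2} + 4}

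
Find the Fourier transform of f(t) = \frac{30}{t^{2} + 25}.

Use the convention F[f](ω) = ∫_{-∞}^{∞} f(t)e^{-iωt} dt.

F(ω) = 6 \pi e^{- 5 \left|{\omega}\right|}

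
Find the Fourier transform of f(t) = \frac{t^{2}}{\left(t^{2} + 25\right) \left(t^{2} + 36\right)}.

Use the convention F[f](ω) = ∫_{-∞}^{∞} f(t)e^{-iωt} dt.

F(ω) = \frac{\pi \left(6 - 5 e^{\left|{\omega}\right|}\right) e^{- 6 \left|{\omega}\right|}}{11}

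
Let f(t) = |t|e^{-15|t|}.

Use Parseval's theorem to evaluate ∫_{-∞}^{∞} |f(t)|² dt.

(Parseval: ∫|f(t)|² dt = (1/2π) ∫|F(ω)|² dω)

∫|f(t)|² dt = \frac{1}{6750}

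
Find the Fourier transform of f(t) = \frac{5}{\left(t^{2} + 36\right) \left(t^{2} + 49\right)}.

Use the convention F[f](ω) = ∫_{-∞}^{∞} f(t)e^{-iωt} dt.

F(ω) = \frac{5 \pi \left(7 e^{\left|{\omega}\right|} - 6\right) e^{- 7 \left|{\omega}\right|}}{546}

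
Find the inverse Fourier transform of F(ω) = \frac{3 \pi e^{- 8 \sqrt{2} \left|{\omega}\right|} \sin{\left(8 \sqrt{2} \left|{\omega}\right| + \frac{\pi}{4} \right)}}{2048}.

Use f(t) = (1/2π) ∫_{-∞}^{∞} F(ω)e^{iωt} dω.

f(t) = \frac{6}{t^{4} + 65536}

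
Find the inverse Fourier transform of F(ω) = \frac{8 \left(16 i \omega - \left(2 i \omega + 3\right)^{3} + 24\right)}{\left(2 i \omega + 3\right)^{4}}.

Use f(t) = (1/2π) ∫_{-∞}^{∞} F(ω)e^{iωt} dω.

f(t) = 4 \left(t^{2} - 1\right) e^{- \frac{3 t}{2}} u\left(t\right)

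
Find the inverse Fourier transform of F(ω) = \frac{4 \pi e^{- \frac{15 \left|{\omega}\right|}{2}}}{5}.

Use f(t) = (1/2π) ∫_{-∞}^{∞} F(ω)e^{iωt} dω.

f(t) = \frac{6}{t^{2} + \frac{225}{4}}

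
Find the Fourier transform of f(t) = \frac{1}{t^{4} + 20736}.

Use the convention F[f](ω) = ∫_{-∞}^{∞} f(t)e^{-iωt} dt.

F(ω) = \frac{\pi e^{- 6 \sqrt{2} \left|{\omega}\right|} \sin{\left(6 \sqrt{2} \left|{\omega}\right| + \frac{\pi}{4} \right)}}{1728}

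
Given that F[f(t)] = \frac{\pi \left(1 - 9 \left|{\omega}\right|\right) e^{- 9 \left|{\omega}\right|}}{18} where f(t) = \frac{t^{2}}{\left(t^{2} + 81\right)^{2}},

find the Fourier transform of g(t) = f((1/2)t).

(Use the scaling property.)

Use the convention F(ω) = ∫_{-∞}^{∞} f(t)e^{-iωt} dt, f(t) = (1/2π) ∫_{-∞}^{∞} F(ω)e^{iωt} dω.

F[g](ω) = \frac{\pi \left(1 - 18 \left|{\omega}\right|\right) e^{- 18 \left|{\omega}\right|}}{9}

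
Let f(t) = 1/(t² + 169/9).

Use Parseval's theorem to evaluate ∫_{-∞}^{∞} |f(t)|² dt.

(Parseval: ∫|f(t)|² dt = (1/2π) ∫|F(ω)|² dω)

∫|f(t)|² dt = \frac{27 \pi}{4394}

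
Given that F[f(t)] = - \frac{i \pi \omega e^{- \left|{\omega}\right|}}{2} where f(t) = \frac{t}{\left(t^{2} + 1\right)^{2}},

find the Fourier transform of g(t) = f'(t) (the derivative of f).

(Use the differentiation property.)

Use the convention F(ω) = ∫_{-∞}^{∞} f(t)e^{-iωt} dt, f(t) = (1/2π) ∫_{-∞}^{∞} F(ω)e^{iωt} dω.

F[g](ω) = \frac{\pi \omega^{2} e^{- \left|{\omega}\right|}}{2}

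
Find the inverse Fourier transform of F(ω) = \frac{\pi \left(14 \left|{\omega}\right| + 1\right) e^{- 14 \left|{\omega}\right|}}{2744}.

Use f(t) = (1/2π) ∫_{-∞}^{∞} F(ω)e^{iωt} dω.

f(t) = \frac{2}{\left(t^{2} + 196\right)^{2}}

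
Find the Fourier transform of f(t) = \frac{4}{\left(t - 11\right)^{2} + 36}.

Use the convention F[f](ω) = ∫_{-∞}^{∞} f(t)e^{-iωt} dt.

F(ω) = \frac{2 \pi e^{- 11 i \omega - 6 \left|{\omega}\right|}}{3}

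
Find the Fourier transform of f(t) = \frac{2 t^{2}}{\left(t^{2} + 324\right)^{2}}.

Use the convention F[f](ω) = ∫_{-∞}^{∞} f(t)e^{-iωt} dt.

F(ω) = \frac{\pi \left(1 - 18 \left|{\omega}\right|\right) e^{- 18 \left|{\omega}\right|}}{18}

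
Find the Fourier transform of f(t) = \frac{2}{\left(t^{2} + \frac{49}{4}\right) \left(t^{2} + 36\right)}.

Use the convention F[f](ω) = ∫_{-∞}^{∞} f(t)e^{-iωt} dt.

F(ω) = - \frac{4 \pi e^{- 6 \left|{\omega}\right|}}{285} + \frac{16 \pi e^{- \frac{7 \left|{\omega}\right|}{2}}}{665}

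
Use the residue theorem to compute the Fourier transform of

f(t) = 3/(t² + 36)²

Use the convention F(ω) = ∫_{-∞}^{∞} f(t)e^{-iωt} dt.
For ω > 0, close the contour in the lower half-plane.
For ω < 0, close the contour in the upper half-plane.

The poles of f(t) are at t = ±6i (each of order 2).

Let g(z) = f(z)e^{-iωz}; for large |z| the factor e^{-iωz} decays in the lower half-plane when ω > 0 and in the upper half-plane when ω < 0.

Case ω > 0 (lower half-plane, clockwise contour ⇒ F(ω) = -2πi·ΣRes):
  Res_{z = - 6 i} g(z) = \frac{i \left(6 \omega + 1\right) e^{- 6 \omega}}{288} (pole of order 2)
  F(ω) = -2πi·ΣRes = \frac{\pi \left(6 \omega + 1\right) e^{- 6 \omega}}{144}

Case ω < 0 (upper half-plane, counterclockwise contour ⇒ F(ω) = +2πi·ΣRes):
  Res_{z = 6 i} g(z) = \frac{i \left(6 \omega - 1\right) e^{6 \omega}}{288} (pole of order 2)
  F(ω) = 2πi·ΣRes = \frac{\pi \left(1 - 6 \omega\right) e^{6 \omega}}{144}

Both cases combine into a single formula in |ω|:

F(ω) = \frac{\pi \left(6 \left|{\omega}\right| + 1\right) e^{- 6 \left|{\omega}\right|}}{144}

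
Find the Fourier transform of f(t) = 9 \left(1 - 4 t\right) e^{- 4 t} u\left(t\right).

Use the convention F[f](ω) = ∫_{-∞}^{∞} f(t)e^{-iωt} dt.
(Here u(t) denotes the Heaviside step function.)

F(ω) = \frac{9 i \omega}{- \omega^{2} + 8 i \omega + 16}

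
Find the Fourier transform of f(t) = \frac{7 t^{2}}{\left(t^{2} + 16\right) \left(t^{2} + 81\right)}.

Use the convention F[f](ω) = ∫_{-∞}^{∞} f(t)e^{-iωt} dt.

F(ω) = \frac{7 \pi \left(9 - 4 e^{5 \left|{\omega}\right|}\right) e^{- 9 \left|{\omega}\right|}}{65}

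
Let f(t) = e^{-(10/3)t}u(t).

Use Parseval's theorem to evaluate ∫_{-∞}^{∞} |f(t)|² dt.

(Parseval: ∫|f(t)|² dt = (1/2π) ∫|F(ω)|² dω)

∫|f(t)|² dt = \frac{3}{20}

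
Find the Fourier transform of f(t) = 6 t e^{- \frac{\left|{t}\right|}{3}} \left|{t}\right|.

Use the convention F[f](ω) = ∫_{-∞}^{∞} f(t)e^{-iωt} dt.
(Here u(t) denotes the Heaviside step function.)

F(ω) = \frac{5832 i \omega \left(3 \omega^{2} - 1\right)}{\left(9 \omega^{2} + 1\right)^{3}}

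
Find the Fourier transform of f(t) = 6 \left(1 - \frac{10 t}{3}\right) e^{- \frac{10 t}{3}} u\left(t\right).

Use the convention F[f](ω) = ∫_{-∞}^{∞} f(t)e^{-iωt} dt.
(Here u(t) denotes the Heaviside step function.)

F(ω) = \frac{54 i \omega}{- 9 \omega^{2} + 60 i \omega + 100}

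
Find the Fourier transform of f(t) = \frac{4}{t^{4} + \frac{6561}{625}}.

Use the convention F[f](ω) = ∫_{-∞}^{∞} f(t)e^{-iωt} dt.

F(ω) = \frac{500 \pi e^{- \frac{9 \sqrt{2} \left|{\omega}\right|}{10}} \sin{\left(\frac{9 \sqrt{2} \left|{\omega}\right|}{10} + \frac{\pi}{4} \right)}}{729}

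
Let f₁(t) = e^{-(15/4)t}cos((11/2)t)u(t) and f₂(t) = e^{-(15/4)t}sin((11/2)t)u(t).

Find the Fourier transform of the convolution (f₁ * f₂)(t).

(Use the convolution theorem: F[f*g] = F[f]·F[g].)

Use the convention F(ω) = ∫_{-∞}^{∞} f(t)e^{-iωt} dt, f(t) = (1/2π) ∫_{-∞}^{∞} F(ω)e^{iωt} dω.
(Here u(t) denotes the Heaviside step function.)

F[f₁*f₂](ω) = \frac{352 \left(4 i \omega + 15\right)}{\left(\left(4 i \omega + 15\right)^{2} + 484\right)^{2}}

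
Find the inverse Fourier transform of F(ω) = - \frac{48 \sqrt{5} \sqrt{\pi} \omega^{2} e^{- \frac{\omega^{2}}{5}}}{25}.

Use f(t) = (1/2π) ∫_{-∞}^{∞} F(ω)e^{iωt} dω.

f(t) = 6 \left(5 t^{2} - 2\right) e^{- \frac{5 t^{2}}{4}}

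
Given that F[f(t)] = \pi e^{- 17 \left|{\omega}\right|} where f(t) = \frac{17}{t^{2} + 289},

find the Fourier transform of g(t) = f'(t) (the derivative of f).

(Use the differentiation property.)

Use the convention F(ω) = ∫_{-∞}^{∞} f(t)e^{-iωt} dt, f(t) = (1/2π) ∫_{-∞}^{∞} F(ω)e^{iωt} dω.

F[g](ω) = i \pi \omega e^{- 17 \left|{\omega}\right|}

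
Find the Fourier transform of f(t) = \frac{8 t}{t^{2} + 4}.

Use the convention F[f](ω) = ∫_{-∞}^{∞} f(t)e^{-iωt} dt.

F(ω) = - 8 i \pi e^{- 2 \left|{\omega}\right|} \operatorname{sign}{\left(\omega \right)}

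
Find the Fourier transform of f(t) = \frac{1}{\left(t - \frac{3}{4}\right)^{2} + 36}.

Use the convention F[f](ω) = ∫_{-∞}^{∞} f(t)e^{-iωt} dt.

F(ω) = \frac{\pi e^{- \frac{3 i \omega}{4} - 6 \left|{\omega}\right|}}{6}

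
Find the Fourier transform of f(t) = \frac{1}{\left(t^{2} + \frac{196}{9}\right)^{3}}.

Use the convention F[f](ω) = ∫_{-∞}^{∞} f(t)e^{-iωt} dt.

F(ω) = \frac{27 \pi \left(196 \omega^{2} + 126 \left|{\omega}\right| + 27\right) e^{- \frac{14 \left|{\omega}\right|}{3}}}{4302592}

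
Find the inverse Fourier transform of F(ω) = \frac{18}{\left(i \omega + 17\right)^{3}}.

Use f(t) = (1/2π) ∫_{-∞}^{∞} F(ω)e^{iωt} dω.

f(t) = 9 t^{2} e^{- 17 t} u\left(t\right)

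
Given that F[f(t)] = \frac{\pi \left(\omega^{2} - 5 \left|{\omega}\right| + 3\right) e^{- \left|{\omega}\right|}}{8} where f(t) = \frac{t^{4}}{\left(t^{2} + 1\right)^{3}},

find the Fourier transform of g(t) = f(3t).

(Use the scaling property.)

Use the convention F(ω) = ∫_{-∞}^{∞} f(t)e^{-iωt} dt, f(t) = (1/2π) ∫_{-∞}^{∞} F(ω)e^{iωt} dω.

F[g](ω) = \frac{\pi \left(\omega^{2} - 15 \left|{\omega}\right| + 27\right) e^{- \frac{\left|{\omega}\right|}{3}}}{216}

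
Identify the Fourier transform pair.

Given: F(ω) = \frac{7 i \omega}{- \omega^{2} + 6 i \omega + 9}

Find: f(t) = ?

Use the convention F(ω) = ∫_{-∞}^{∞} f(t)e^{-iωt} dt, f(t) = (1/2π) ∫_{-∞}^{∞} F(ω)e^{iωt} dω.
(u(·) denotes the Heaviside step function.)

f(t) = 7 \left(1 - 3 t\right) e^{- 3 t} u\left(t\right)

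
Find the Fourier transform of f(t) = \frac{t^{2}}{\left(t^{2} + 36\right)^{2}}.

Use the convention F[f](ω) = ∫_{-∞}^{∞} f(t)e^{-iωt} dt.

F(ω) = \frac{\pi \left(1 - 6 \left|{\omega}\right|\right) e^{- 6 \left|{\omega}\right|}}{12}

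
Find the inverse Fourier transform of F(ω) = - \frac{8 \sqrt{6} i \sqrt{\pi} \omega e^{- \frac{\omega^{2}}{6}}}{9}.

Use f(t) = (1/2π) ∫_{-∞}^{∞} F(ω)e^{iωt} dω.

f(t) = 8 t e^{- \frac{3 t^{2}}{2}}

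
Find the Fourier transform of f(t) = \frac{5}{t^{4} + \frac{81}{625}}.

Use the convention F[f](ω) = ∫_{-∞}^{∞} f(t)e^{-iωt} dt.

F(ω) = \frac{625 \pi e^{- \frac{3 \sqrt{2} \left|{\omega}\right|}{10}} \sin{\left(\frac{3 \sqrt{2} \left|{\omega}\right|}{10} + \frac{\pi}{4} \right)}}{27}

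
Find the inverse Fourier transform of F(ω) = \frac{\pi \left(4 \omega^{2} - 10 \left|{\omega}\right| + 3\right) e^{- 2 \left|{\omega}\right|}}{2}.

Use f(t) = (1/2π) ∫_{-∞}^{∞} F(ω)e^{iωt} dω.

f(t) = \frac{8 t^{4}}{\left(t^{2} + 4\right)^{3}}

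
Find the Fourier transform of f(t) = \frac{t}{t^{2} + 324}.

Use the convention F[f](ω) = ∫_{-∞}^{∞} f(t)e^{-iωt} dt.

F(ω) = - i \pi e^{- 18 \left|{\omega}\right|} \operatorname{sign}{\left(\omega \right)}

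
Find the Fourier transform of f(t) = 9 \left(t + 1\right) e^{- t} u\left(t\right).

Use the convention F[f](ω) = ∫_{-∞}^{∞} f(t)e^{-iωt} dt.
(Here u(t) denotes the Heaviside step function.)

F(ω) = \frac{9 \left(- i \omega - 2\right)}{\omega^{2} - 2 i \omega - 1}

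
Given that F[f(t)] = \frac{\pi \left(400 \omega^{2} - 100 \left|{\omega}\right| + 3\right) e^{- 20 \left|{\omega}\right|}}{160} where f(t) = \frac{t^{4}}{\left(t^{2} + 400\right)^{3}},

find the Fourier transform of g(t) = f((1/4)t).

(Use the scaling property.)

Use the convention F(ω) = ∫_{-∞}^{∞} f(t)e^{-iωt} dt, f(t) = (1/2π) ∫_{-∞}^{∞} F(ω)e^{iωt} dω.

F[g](ω) = \frac{\pi \left(6400 \omega^{2} - 400 \left|{\omega}\right| + 3\right) e^{- 80 \left|{\omega}\right|}}{40}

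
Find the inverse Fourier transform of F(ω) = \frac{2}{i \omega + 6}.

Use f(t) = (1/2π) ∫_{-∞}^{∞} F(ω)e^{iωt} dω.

f(t) = 2 e^{- 6 t} u\left(t\right)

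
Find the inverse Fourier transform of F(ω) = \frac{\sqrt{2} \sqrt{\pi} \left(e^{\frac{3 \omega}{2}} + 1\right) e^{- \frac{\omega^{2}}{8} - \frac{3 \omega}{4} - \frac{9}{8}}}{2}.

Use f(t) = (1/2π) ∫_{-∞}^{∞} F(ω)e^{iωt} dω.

f(t) = 2 e^{- 2 t^{2}} \cos{\left(3 t \right)}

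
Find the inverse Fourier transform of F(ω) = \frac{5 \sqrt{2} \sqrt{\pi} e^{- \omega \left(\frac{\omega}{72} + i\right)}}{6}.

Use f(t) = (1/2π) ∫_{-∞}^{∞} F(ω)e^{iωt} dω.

f(t) = 5 e^{- 18 \left(t - 1\right)^{2}}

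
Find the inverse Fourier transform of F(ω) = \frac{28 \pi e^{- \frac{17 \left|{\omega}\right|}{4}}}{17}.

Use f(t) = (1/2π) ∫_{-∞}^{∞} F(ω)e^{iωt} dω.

f(t) = \frac{7}{t^{2} + \frac{289}{16}}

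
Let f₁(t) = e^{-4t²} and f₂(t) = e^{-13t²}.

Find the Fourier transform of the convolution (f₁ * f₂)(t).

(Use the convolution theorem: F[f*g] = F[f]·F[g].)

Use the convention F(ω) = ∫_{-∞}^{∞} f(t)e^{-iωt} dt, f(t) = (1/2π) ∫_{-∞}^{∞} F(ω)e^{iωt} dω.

F[f₁*f₂](ω) = \frac{\sqrt{13} \pi e^{- \frac{17 \omega^{2}}{208}}}{26}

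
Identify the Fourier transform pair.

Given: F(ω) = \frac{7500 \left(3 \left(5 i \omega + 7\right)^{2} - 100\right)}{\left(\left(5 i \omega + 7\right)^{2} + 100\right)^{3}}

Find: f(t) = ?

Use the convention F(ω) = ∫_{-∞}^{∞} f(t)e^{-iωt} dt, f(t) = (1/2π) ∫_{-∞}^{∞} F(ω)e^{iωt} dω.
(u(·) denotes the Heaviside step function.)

f(t) = 3 t^{2} e^{- \frac{7 t}{5}} \sin{\left(2 t \right)} u\left(t\right)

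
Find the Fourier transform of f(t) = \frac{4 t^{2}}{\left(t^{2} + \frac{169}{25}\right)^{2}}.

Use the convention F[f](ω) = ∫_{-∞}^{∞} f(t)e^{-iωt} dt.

F(ω) = \frac{2 \pi \left(5 - 13 \left|{\omega}\right|\right) e^{- \frac{13 \left|{\omega}\right|}{5}}}{13}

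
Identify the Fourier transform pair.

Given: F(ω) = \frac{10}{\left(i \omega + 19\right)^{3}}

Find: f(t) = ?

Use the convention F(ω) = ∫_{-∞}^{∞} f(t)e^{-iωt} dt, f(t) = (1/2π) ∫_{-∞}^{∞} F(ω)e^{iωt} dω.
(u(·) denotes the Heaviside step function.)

f(t) = 5 t^{2} e^{- 19 t} u\left(t\right)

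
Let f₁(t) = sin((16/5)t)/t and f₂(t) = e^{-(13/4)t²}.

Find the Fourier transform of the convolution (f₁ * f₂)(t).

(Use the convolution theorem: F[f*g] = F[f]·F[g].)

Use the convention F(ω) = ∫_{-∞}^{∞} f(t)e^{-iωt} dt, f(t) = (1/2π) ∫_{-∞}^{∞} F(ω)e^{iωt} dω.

F[f₁*f₂](ω) = \begin{cases} \frac{2 \sqrt{13} \pi^{\frac{3}{2}} e^{- \frac{\omega^{2}}{13}}}{13} & \text{for}\: \omega > - \frac{16}{5} \wedge \omega < \frac{16}{5} \\0 & \text{otherwise} \end{cases}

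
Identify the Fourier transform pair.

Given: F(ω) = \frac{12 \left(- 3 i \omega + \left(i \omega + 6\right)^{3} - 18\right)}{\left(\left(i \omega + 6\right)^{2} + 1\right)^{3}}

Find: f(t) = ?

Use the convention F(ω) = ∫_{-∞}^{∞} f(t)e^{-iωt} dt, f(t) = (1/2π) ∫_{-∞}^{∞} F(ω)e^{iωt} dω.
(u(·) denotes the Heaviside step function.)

f(t) = 6 t^{2} e^{- 6 t} \cos{\left(t \right)} u\left(t\right)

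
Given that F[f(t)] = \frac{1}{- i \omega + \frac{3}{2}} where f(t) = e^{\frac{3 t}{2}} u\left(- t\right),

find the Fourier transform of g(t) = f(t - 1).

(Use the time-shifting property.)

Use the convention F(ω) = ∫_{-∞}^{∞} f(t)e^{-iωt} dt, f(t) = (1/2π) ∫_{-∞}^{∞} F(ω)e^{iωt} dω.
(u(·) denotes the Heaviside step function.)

F[g](ω) = - \frac{2 e^{- i \omega}}{2 i \omega - 3}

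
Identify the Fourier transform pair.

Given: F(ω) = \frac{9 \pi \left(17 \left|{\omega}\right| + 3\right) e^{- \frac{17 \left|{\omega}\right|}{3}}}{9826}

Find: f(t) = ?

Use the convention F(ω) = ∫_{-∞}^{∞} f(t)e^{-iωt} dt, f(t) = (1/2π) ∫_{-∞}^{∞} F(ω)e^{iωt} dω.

f(t) = \frac{1}{\left(t^{2} + \frac{289}{9}\right)^{2}}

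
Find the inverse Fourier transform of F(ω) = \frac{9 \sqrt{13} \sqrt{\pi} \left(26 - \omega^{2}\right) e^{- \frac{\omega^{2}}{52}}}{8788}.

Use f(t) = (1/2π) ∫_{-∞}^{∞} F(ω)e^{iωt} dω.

f(t) = 9 t^{2} e^{- 13 t^{2}}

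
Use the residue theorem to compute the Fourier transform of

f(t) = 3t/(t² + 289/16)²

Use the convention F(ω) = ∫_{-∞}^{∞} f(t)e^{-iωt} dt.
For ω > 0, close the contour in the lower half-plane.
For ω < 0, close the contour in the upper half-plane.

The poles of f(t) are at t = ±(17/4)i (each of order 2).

Let g(z) = f(z)e^{-iωz}; for large |z| the factor e^{-iωz} decays in the lower half-plane when ω > 0 and in the upper half-plane when ω < 0.

Case ω > 0 (lower half-plane, clockwise contour ⇒ F(ω) = -2πi·ΣRes):
  Res_{z = - \frac{17 i}{4}} g(z) = \frac{3 \omega e^{- \frac{17 \omega}{4}}}{17} (pole of order 2)
  F(ω) = -2πi·ΣRes = - \frac{6 i \pi \omega e^{- \frac{17 \omega}{4}}}{17}

Case ω < 0 (upper half-plane, counterclockwise contour ⇒ F(ω) = +2πi·ΣRes):
  Res_{z = \frac{17 i}{4}} g(z) = - \frac{3 \omega e^{\frac{17 \omega}{4}}}{17} (pole of order 2)
  F(ω) = 2πi·ΣRes = - \frac{6 i \pi \omega e^{\frac{17 \omega}{4}}}{17}

Both cases combine into a single formula in |ω|:

F(ω) = - \frac{6 i \pi \omega e^{- \frac{17 \left|{\omega}\right|}{4}}}{17}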